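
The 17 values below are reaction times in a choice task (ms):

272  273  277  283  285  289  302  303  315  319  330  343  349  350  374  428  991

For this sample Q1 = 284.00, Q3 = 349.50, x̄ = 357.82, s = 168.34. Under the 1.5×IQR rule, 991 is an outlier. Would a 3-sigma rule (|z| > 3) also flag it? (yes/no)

z = (991 − 357.82) / 168.34 = 3.76.
|z| = 3.76 > 3.

yes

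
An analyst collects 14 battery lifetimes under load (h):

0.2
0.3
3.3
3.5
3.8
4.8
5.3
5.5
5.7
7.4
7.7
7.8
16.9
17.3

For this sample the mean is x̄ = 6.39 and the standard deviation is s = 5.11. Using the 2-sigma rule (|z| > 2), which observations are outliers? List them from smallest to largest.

Cutoffs at x̄ ± 2s: 6.39 ± 2·5.11 = [-3.83, 16.61].
16.9: z = 2.06, |z| > 2 → outlier.
17.3: z = 2.14, |z| > 2 → outlier.
Every other value lies within [-3.83, 16.61].

16.9, 17.3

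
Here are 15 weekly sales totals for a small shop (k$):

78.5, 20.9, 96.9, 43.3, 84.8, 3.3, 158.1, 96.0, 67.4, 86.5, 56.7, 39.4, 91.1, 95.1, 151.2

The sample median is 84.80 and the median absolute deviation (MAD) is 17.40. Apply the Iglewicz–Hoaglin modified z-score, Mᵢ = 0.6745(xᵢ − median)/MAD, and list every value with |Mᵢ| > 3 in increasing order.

3.3

|Mᵢ| > 3 ⇔ |xᵢ − 84.80| > 3·17.40/0.6745 = 77.39.
So outliers lie outside [7.41, 162.19].
3.3: M = -3.16 → outlier.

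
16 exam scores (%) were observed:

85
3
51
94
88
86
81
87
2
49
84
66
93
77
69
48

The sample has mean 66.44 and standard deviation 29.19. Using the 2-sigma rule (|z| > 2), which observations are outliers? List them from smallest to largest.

2, 3

Cutoffs at x̄ ± 2s: 66.44 ± 2·29.19 = [8.06, 124.82].
2: z = -2.21, |z| > 2 → outlier.
3: z = -2.17, |z| > 2 → outlier.
Every other value lies within [8.06, 124.82].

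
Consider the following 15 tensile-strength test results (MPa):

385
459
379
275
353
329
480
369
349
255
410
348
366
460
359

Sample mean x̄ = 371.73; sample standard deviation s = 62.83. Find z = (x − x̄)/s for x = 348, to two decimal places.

-0.38

z = (348 − 371.73) / 62.83 = -0.38.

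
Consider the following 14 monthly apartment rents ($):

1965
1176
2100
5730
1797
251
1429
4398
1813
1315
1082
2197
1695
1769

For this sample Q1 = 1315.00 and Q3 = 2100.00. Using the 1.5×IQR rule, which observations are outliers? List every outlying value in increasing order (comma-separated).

4398, 5730

IQR = Q3 − Q1 = 2100.00 − 1315.00 = 785.00.
Lower fence = Q1 − 1.5·IQR = 1315.00 − 1177.50 = 137.50.
Upper fence = Q3 + 1.5·IQR = 2100.00 + 1177.50 = 3277.50.
4398 > 3277.50 → outlier.
5730 > 3277.50 → outlier.
All remaining values lie within [137.50, 3277.50].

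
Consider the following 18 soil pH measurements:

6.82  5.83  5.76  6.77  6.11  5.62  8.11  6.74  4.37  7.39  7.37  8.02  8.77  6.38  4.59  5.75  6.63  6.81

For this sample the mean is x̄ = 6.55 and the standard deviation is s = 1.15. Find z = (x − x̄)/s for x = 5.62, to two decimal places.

z = (5.62 − 6.55) / 1.15 = -0.81.

-0.81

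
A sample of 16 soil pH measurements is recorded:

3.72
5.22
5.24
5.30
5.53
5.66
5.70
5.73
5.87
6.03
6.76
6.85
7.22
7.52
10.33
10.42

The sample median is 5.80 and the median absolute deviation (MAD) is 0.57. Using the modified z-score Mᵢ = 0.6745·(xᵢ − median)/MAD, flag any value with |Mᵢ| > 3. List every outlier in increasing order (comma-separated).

|Mᵢ| > 3 ⇔ |xᵢ − 5.80| > 3·0.57/0.6745 = 2.54.
So outliers lie outside [3.26, 8.34].
10.33: M = 5.36 → outlier.
10.42: M = 5.47 → outlier.

10.33, 10.42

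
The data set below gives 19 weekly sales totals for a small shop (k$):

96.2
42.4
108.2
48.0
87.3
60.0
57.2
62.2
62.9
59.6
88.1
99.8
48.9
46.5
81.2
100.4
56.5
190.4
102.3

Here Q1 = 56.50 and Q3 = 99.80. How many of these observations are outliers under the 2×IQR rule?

IQR = 43.30; fences at 56.50 − 86.60 = -30.10 and 99.80 + 86.60 = 186.40.
Outside the cutoffs: 190.4.

1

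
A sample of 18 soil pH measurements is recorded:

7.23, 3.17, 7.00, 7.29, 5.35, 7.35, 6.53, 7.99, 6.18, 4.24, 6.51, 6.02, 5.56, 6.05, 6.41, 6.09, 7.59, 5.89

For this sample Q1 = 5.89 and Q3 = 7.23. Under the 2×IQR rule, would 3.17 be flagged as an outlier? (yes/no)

IQR = Q3 − Q1 = 7.23 − 5.89 = 1.34.
Lower fence = Q1 − 2·IQR = 5.89 − 2.68 = 3.21.
Upper fence = Q3 + 2·IQR = 7.23 + 2.68 = 9.91.
3.17 lies below the lower fence.

yes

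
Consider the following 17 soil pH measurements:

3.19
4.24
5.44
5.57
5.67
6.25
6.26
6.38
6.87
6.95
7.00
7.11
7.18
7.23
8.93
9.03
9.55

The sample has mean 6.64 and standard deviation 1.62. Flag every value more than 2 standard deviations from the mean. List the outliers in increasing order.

Cutoffs at x̄ ± 2s: 6.64 ± 2·1.62 = [3.40, 9.88].
3.19: z = -2.13, |z| > 2 → outlier.
Every other value lies within [3.40, 9.88].

3.19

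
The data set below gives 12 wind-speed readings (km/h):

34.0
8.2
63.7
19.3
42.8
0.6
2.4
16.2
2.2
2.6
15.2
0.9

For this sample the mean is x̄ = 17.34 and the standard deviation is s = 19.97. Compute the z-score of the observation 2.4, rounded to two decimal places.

z = (2.4 − 17.34) / 19.97 = -0.75.

-0.75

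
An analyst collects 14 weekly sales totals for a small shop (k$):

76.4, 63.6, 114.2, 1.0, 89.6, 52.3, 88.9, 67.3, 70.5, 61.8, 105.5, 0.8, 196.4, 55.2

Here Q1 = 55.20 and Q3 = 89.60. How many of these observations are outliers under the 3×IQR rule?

IQR = 34.40; fences at 55.20 − 103.20 = -48.00 and 89.60 + 103.20 = 192.80.
Outside the cutoffs: 196.4.

1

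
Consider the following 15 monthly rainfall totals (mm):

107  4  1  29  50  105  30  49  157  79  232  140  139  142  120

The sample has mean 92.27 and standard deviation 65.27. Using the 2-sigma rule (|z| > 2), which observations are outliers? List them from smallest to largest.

Cutoffs at x̄ ± 2s: 92.27 ± 2·65.27 = [-38.27, 222.81].
232: z = 2.14, |z| > 2 → outlier.
Every other value lies within [-38.27, 222.81].

232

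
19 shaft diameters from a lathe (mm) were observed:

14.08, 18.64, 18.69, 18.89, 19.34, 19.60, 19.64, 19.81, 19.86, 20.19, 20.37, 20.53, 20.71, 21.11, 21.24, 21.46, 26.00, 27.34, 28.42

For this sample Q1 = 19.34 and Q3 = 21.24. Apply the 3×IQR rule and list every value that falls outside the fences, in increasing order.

27.34, 28.42

IQR = Q3 − Q1 = 21.24 − 19.34 = 1.90.
Lower fence = Q1 − 3·IQR = 19.34 − 5.70 = 13.64.
Upper fence = Q3 + 3·IQR = 21.24 + 5.70 = 26.94.
27.34 > 26.94 → outlier.
28.42 > 26.94 → outlier.
All remaining values lie within [13.64, 26.94].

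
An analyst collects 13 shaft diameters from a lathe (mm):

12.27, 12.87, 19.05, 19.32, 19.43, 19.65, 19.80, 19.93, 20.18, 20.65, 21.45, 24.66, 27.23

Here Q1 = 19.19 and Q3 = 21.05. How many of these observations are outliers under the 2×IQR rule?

IQR = 1.86; fences at 19.19 − 3.72 = 15.47 and 21.05 + 3.72 = 24.77.
Outside the cutoffs: 12.27, 12.87, 27.23.

3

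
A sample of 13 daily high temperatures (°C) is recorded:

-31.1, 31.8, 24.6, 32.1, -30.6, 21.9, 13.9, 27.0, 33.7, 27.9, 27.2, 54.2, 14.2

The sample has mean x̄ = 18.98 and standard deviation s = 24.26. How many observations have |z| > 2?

2

Cutoffs: x̄ ± 2s = [-29.54, 67.50].
Outside the cutoffs: -31.1, -30.6.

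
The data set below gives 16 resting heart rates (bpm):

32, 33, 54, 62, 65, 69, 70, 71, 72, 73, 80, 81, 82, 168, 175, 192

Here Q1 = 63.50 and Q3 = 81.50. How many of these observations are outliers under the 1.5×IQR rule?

5

IQR = 18.00; fences at 63.50 − 27.00 = 36.50 and 81.50 + 27.00 = 108.50.
Outside the cutoffs: 32, 33, 168, 175, 192.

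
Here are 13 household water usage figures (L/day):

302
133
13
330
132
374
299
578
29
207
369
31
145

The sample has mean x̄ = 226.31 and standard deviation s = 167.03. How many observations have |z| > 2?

Cutoffs: x̄ ± 2s = [-107.75, 560.37].
Outside the cutoffs: 578.

1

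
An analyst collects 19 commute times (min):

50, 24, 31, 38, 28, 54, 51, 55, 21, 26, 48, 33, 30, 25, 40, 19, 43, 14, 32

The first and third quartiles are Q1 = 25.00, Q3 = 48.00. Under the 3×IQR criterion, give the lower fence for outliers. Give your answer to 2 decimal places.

-44.00

IQR = Q3 − Q1 = 48.00 − 25.00 = 23.00.
Lower fence = Q1 − 3·IQR = 25.00 − 69.00 = -44.00.
Upper fence = Q3 + 3·IQR = 48.00 + 69.00 = 117.00.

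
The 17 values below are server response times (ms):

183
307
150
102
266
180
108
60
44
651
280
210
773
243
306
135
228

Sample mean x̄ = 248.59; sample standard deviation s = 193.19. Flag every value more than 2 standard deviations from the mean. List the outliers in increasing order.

651, 773

Cutoffs at x̄ ± 2s: 248.59 ± 2·193.19 = [-137.79, 634.97].
651: z = 2.08, |z| > 2 → outlier.
773: z = 2.71, |z| > 2 → outlier.
Every other value lies within [-137.79, 634.97].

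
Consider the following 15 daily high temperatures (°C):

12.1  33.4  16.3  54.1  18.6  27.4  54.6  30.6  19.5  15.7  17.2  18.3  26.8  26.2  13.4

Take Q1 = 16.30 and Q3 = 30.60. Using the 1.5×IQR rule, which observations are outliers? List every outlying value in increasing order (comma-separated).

IQR = Q3 − Q1 = 30.60 − 16.30 = 14.30.
Lower fence = Q1 − 1.5·IQR = 16.30 − 21.45 = -5.15.
Upper fence = Q3 + 1.5·IQR = 30.60 + 21.45 = 52.05.
54.1 > 52.05 → outlier.
54.6 > 52.05 → outlier.
All remaining values lie within [-5.15, 52.05].

54.1, 54.6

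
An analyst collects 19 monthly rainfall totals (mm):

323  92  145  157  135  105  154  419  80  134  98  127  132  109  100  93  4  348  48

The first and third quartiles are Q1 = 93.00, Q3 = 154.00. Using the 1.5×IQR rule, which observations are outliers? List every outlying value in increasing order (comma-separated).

323, 348, 419

IQR = Q3 − Q1 = 154.00 − 93.00 = 61.00.
Lower fence = Q1 − 1.5·IQR = 93.00 − 91.50 = 1.50.
Upper fence = Q3 + 1.5·IQR = 154.00 + 91.50 = 245.50.
323 > 245.50 → outlier.
348 > 245.50 → outlier.
419 > 245.50 → outlier.
All remaining values lie within [1.50, 245.50].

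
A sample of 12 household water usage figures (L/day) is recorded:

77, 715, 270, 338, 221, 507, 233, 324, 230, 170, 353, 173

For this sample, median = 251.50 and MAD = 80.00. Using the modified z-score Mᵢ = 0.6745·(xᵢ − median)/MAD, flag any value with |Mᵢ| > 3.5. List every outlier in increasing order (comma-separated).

|Mᵢ| > 3.5 ⇔ |xᵢ − 251.50| > 3.5·80.00/0.6745 = 415.12.
So outliers lie outside [-163.62, 666.62].
715: M = 3.91 → outlier.

715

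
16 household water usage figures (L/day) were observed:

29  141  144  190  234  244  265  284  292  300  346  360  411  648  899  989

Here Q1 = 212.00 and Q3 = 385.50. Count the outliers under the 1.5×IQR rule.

3

IQR = 173.50; fences at 212.00 − 260.25 = -48.25 and 385.50 + 260.25 = 645.75.
Outside the cutoffs: 648, 899, 989.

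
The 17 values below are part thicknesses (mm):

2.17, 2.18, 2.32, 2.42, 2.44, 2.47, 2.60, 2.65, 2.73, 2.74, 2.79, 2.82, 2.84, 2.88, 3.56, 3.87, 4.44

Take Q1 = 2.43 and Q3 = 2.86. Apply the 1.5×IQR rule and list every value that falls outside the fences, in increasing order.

IQR = Q3 − Q1 = 2.86 − 2.43 = 0.43.
Lower fence = Q1 − 1.5·IQR = 2.43 − 0.645 = 1.785.
Upper fence = Q3 + 1.5·IQR = 2.86 + 0.645 = 3.505.
3.56 > 3.505 → outlier.
3.87 > 3.505 → outlier.
4.44 > 3.505 → outlier.
All remaining values lie within [1.785, 3.505].

3.56, 3.87, 4.44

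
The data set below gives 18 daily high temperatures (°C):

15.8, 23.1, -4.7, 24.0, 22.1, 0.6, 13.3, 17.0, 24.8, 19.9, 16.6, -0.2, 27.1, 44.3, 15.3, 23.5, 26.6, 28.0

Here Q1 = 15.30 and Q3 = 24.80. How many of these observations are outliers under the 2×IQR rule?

2

IQR = 9.50; fences at 15.30 − 19.00 = -3.70 and 24.80 + 19.00 = 43.80.
Outside the cutoffs: -4.7, 44.3.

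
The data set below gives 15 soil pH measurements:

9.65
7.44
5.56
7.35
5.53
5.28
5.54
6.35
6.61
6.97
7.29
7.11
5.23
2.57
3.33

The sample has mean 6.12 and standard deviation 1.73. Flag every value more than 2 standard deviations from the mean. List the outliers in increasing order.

2.57, 9.65

Cutoffs at x̄ ± 2s: 6.12 ± 2·1.73 = [2.66, 9.58].
2.57: z = -2.05, |z| > 2 → outlier.
9.65: z = 2.04, |z| > 2 → outlier.
Every other value lies within [2.66, 9.58].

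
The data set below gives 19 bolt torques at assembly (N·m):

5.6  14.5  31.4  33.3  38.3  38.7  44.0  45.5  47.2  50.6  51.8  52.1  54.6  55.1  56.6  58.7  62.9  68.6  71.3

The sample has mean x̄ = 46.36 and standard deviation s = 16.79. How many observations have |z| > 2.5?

Cutoffs: x̄ ± 2.5s = [4.385, 88.335].
Every value lies within the cutoffs.

0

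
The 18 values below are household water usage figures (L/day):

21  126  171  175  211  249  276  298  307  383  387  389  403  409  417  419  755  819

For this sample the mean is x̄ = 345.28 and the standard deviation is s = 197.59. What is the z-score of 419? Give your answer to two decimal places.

0.37

z = (419 − 345.28) / 197.59 = 0.37.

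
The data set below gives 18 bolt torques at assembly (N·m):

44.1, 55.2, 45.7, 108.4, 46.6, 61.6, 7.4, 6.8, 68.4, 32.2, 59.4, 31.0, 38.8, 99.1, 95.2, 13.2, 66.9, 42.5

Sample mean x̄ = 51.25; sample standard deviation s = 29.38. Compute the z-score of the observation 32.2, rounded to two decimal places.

z = (32.2 − 51.25) / 29.38 = -0.65.

-0.65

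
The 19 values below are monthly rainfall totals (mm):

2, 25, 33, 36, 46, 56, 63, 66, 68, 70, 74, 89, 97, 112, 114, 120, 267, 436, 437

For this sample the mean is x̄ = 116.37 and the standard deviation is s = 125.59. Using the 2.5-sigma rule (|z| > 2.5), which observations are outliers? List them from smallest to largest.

Cutoffs at x̄ ± 2.5s: 116.37 ± 2.5·125.59 = [-197.605, 430.345].
436: z = 2.55, |z| > 2.5 → outlier.
437: z = 2.55, |z| > 2.5 → outlier.
Every other value lies within [-197.605, 430.345].

436, 437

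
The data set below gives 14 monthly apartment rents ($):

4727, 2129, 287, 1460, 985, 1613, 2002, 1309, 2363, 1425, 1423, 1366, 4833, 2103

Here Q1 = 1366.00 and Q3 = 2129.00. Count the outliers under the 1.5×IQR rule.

IQR = 763.00; fences at 1366.00 − 1144.50 = 221.50 and 2129.00 + 1144.50 = 3273.50.
Outside the cutoffs: 4727, 4833.

2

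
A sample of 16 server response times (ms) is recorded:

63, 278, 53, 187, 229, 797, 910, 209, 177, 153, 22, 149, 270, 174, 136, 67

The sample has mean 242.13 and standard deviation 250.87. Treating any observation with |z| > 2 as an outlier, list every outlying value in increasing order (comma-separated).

Cutoffs at x̄ ± 2s: 242.13 ± 2·250.87 = [-259.61, 743.87].
797: z = 2.21, |z| > 2 → outlier.
910: z = 2.66, |z| > 2 → outlier.
Every other value lies within [-259.61, 743.87].

797, 910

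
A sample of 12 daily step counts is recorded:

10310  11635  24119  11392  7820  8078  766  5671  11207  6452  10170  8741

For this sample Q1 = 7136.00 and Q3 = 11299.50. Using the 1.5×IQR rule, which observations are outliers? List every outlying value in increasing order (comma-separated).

766, 24119

IQR = Q3 − Q1 = 11299.50 − 7136.00 = 4163.50.
Lower fence = Q1 − 1.5·IQR = 7136.00 − 6245.25 = 890.75.
Upper fence = Q3 + 1.5·IQR = 11299.50 + 6245.25 = 17544.75.
766 < 890.75 → outlier.
24119 > 17544.75 → outlier.
All remaining values lie within [890.75, 17544.75].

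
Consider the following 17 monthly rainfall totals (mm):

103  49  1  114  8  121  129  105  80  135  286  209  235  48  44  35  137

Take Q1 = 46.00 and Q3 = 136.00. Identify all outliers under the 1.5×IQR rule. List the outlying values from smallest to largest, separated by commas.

286

IQR = Q3 − Q1 = 136.00 − 46.00 = 90.00.
Lower fence = Q1 − 1.5·IQR = 46.00 − 135.00 = -89.00.
Upper fence = Q3 + 1.5·IQR = 136.00 + 135.00 = 271.00.
286 > 271.00 → outlier.
All remaining values lie within [-89.00, 271.00].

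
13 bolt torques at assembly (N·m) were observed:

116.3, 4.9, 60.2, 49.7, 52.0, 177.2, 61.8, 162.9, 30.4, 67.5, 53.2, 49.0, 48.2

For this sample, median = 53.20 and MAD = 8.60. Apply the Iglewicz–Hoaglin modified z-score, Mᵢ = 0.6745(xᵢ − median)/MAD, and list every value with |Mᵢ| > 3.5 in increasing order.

4.9, 116.3, 162.9, 177.2

|Mᵢ| > 3.5 ⇔ |xᵢ − 53.20| > 3.5·8.60/0.6745 = 44.63.
So outliers lie outside [8.57, 97.83].
4.9: M = -3.79 → outlier.
116.3: M = 4.95 → outlier.
162.9: M = 8.60 → outlier.
177.2: M = 9.73 → outlier.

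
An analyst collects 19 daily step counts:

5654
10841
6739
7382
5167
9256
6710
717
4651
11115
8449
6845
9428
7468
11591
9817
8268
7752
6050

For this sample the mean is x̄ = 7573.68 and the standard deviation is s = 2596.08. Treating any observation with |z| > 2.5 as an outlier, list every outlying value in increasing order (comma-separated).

717

Cutoffs at x̄ ± 2.5s: 7573.68 ± 2.5·2596.08 = [1083.48, 14063.88].
717: z = -2.64, |z| > 2.5 → outlier.
Every other value lies within [1083.48, 14063.88].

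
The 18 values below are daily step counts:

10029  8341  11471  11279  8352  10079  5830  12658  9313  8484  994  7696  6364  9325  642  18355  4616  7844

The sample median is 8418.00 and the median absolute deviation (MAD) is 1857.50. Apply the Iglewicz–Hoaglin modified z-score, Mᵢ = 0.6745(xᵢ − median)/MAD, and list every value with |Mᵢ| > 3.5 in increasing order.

18355

|Mᵢ| > 3.5 ⇔ |xᵢ − 8418.00| > 3.5·1857.50/0.6745 = 9638.62.
So outliers lie outside [-1220.62, 18056.62].
18355: M = 3.61 → outlier.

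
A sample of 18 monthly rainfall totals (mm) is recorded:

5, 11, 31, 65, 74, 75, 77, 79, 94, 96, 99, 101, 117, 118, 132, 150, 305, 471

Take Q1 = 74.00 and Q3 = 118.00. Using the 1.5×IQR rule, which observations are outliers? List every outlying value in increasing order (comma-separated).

IQR = Q3 − Q1 = 118.00 − 74.00 = 44.00.
Lower fence = Q1 − 1.5·IQR = 74.00 − 66.00 = 8.00.
Upper fence = Q3 + 1.5·IQR = 118.00 + 66.00 = 184.00.
5 < 8.00 → outlier.
305 > 184.00 → outlier.
471 > 184.00 → outlier.
All remaining values lie within [8.00, 184.00].

5, 305, 471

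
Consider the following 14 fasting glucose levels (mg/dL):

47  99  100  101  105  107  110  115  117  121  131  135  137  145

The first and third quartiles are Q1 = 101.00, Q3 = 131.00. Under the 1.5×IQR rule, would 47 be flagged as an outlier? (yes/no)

yes

IQR = Q3 − Q1 = 131.00 − 101.00 = 30.00.
Lower fence = Q1 − 1.5·IQR = 101.00 − 45.00 = 56.00.
Upper fence = Q3 + 1.5·IQR = 131.00 + 45.00 = 176.00.
47 lies below the lower fence.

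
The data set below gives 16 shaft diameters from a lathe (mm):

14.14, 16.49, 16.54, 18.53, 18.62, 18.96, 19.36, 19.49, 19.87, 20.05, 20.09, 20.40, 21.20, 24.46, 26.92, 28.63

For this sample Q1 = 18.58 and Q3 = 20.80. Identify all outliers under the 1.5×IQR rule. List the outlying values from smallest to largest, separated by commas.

IQR = Q3 − Q1 = 20.80 − 18.58 = 2.22.
Lower fence = Q1 − 1.5·IQR = 18.58 − 3.33 = 15.25.
Upper fence = Q3 + 1.5·IQR = 20.80 + 3.33 = 24.13.
14.14 < 15.25 → outlier.
24.46 > 24.13 → outlier.
26.92 > 24.13 → outlier.
28.63 > 24.13 → outlier.
All remaining values lie within [15.25, 24.13].

14.14, 24.46, 26.92, 28.63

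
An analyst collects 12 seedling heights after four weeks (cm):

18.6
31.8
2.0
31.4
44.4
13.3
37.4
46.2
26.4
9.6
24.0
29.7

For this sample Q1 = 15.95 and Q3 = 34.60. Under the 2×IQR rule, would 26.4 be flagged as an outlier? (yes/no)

IQR = Q3 − Q1 = 34.60 − 15.95 = 18.65.
Lower fence = Q1 − 2·IQR = 15.95 − 37.30 = -21.35.
Upper fence = Q3 + 2·IQR = 34.60 + 37.30 = 71.90.
26.4 lies within [-21.35, 71.90].

no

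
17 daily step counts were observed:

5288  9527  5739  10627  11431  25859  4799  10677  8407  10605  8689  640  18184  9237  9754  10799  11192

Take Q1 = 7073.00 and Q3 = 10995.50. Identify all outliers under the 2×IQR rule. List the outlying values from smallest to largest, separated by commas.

25859

IQR = Q3 − Q1 = 10995.50 − 7073.00 = 3922.50.
Lower fence = Q1 − 2·IQR = 7073.00 − 7845.00 = -772.00.
Upper fence = Q3 + 2·IQR = 10995.50 + 7845.00 = 18840.50.
25859 > 18840.50 → outlier.
All remaining values lie within [-772.00, 18840.50].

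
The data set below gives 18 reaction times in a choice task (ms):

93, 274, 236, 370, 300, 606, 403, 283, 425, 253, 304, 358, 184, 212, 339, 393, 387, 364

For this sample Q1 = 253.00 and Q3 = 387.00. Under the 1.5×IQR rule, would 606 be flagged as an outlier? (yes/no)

IQR = Q3 − Q1 = 387.00 − 253.00 = 134.00.
Lower fence = Q1 − 1.5·IQR = 253.00 − 201.00 = 52.00.
Upper fence = Q3 + 1.5·IQR = 387.00 + 201.00 = 588.00.
606 lies above the upper fence.

yes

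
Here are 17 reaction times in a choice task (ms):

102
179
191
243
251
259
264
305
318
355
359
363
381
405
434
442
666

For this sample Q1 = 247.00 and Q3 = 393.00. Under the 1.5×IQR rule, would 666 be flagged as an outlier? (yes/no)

IQR = Q3 − Q1 = 393.00 − 247.00 = 146.00.
Lower fence = Q1 − 1.5·IQR = 247.00 − 219.00 = 28.00.
Upper fence = Q3 + 1.5·IQR = 393.00 + 219.00 = 612.00.
666 lies above the upper fence.

yes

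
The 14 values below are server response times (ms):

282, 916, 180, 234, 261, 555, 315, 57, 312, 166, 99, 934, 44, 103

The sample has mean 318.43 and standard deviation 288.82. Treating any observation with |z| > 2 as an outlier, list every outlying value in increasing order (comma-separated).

916, 934

Cutoffs at x̄ ± 2s: 318.43 ± 2·288.82 = [-259.21, 896.07].
916: z = 2.07, |z| > 2 → outlier.
934: z = 2.13, |z| > 2 → outlier.
Every other value lies within [-259.21, 896.07].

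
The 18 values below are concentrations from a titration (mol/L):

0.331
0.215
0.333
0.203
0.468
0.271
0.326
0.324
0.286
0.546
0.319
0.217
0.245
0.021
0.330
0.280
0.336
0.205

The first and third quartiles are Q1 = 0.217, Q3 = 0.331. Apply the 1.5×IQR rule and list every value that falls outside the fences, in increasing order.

0.021, 0.546

IQR = Q3 − Q1 = 0.331 − 0.217 = 0.114.
Lower fence = Q1 − 1.5·IQR = 0.217 − 0.171 = 0.046.
Upper fence = Q3 + 1.5·IQR = 0.331 + 0.171 = 0.502.
0.021 < 0.046 → outlier.
0.546 > 0.502 → outlier.
All remaining values lie within [0.046, 0.502].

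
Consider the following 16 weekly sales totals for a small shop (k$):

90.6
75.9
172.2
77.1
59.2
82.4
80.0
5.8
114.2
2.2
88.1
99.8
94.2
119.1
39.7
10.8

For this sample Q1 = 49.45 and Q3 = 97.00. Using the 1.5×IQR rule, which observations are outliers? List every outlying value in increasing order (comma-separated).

172.2

IQR = Q3 − Q1 = 97.00 − 49.45 = 47.55.
Lower fence = Q1 − 1.5·IQR = 49.45 − 71.325 = -21.875.
Upper fence = Q3 + 1.5·IQR = 97.00 + 71.325 = 168.325.
172.2 > 168.325 → outlier.
All remaining values lie within [-21.875, 168.325].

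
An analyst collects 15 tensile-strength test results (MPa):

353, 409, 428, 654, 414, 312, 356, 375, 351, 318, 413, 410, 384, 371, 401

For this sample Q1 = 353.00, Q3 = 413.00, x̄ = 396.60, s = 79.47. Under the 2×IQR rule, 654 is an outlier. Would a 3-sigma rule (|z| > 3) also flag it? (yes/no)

yes

z = (654 − 396.60) / 79.47 = 3.24.
|z| = 3.24 > 3.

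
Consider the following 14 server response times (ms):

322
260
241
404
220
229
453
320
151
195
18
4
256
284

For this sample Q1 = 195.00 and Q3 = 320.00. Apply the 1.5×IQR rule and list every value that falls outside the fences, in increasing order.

IQR = Q3 − Q1 = 320.00 − 195.00 = 125.00.
Lower fence = Q1 − 1.5·IQR = 195.00 − 187.50 = 7.50.
Upper fence = Q3 + 1.5·IQR = 320.00 + 187.50 = 507.50.
4 < 7.50 → outlier.
All remaining values lie within [7.50, 507.50].

4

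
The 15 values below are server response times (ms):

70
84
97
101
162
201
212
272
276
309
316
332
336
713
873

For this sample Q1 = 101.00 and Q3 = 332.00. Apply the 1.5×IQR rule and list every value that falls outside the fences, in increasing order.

713, 873

IQR = Q3 − Q1 = 332.00 − 101.00 = 231.00.
Lower fence = Q1 − 1.5·IQR = 101.00 − 346.50 = -245.50.
Upper fence = Q3 + 1.5·IQR = 332.00 + 346.50 = 678.50.
713 > 678.50 → outlier.
873 > 678.50 → outlier.
All remaining values lie within [-245.50, 678.50].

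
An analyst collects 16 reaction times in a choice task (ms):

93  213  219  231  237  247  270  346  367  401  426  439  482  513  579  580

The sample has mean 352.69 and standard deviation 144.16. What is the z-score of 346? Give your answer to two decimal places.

z = (346 − 352.69) / 144.16 = -0.05.

-0.05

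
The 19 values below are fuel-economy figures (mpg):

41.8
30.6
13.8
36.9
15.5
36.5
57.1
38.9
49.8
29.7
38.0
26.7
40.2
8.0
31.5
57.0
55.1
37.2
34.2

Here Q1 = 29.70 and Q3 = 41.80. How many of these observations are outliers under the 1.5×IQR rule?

IQR = 12.10; fences at 29.70 − 18.15 = 11.55 and 41.80 + 18.15 = 59.95.
Outside the cutoffs: 8.0.

1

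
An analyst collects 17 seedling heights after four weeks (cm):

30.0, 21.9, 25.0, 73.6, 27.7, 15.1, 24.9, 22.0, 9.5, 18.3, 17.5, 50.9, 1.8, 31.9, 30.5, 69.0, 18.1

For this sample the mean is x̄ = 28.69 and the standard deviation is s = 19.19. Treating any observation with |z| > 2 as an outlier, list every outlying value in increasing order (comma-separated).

Cutoffs at x̄ ± 2s: 28.69 ± 2·19.19 = [-9.69, 67.07].
69.0: z = 2.10, |z| > 2 → outlier.
73.6: z = 2.34, |z| > 2 → outlier.
Every other value lies within [-9.69, 67.07].

69.0, 73.6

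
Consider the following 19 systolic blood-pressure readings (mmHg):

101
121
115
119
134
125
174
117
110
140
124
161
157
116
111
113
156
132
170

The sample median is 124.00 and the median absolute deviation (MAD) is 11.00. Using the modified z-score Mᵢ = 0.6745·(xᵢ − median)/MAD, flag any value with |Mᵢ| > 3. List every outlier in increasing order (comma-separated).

|Mᵢ| > 3 ⇔ |xᵢ − 124.00| > 3·11.00/0.6745 = 48.93.
So outliers lie outside [75.07, 172.93].
174: M = 3.07 → outlier.

174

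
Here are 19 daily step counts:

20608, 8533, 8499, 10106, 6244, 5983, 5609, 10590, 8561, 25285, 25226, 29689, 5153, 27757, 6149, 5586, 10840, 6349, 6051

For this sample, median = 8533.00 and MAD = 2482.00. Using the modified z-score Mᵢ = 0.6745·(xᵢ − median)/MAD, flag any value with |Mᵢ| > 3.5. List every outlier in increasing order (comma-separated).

25226, 25285, 27757, 29689

|Mᵢ| > 3.5 ⇔ |xᵢ − 8533.00| > 3.5·2482.00/0.6745 = 12879.17.
So outliers lie outside [-4346.17, 21412.17].
25226: M = 4.54 → outlier.
25285: M = 4.55 → outlier.
27757: M = 5.22 → outlier.
29689: M = 5.75 → outlier.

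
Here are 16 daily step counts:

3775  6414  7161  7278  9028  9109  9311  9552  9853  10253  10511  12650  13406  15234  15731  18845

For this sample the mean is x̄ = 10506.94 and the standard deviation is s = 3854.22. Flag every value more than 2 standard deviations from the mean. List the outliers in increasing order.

18845

Cutoffs at x̄ ± 2s: 10506.94 ± 2·3854.22 = [2798.50, 18215.38].
18845: z = 2.16, |z| > 2 → outlier.
Every other value lies within [2798.50, 18215.38].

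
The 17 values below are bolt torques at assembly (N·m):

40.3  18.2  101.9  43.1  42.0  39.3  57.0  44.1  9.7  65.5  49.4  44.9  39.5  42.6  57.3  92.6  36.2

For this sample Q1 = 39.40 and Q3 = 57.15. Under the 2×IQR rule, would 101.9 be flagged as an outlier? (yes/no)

yes

IQR = Q3 − Q1 = 57.15 − 39.40 = 17.75.
Lower fence = Q1 − 2·IQR = 39.40 − 35.50 = 3.90.
Upper fence = Q3 + 2·IQR = 57.15 + 35.50 = 92.65.
101.9 lies above the upper fence.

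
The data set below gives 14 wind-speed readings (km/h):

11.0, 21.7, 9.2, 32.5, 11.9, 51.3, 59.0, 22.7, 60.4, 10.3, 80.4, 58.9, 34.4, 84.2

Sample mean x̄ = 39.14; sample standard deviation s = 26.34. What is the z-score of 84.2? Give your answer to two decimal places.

z = (84.2 − 39.14) / 26.34 = 1.71.

1.71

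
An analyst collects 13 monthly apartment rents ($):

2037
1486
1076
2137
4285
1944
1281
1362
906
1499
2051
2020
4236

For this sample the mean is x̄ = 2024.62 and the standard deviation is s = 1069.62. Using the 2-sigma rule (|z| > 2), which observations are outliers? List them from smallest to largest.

4236, 4285

Cutoffs at x̄ ± 2s: 2024.62 ± 2·1069.62 = [-114.62, 4163.86].
4236: z = 2.07, |z| > 2 → outlier.
4285: z = 2.11, |z| > 2 → outlier.
Every other value lies within [-114.62, 4163.86].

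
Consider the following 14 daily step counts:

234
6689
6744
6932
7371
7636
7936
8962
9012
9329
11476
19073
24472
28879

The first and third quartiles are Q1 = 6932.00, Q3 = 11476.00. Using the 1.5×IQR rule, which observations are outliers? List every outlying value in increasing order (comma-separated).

19073, 24472, 28879

IQR = Q3 − Q1 = 11476.00 − 6932.00 = 4544.00.
Lower fence = Q1 − 1.5·IQR = 6932.00 − 6816.00 = 116.00.
Upper fence = Q3 + 1.5·IQR = 11476.00 + 6816.00 = 18292.00.
19073 > 18292.00 → outlier.
24472 > 18292.00 → outlier.
28879 > 18292.00 → outlier.
All remaining values lie within [116.00, 18292.00].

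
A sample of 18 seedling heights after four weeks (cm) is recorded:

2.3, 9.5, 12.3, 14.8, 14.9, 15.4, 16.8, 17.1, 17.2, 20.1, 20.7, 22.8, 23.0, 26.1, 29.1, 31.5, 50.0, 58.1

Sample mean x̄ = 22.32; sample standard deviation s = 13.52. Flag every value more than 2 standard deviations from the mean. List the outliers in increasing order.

Cutoffs at x̄ ± 2s: 22.32 ± 2·13.52 = [-4.72, 49.36].
50.0: z = 2.05, |z| > 2 → outlier.
58.1: z = 2.65, |z| > 2 → outlier.
Every other value lies within [-4.72, 49.36].

50.0, 58.1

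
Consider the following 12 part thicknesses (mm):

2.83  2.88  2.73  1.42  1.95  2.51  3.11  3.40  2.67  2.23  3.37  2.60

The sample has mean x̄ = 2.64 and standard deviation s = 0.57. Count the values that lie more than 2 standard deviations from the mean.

Cutoffs: x̄ ± 2s = [1.50, 3.78].
Outside the cutoffs: 1.42.

1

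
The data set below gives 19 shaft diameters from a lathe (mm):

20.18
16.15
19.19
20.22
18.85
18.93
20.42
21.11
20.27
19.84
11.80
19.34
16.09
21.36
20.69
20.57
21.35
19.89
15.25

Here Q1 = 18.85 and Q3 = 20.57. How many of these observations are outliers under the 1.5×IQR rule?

IQR = 1.72; fences at 18.85 − 2.58 = 16.27 and 20.57 + 2.58 = 23.15.
Outside the cutoffs: 11.80, 15.25, 16.09, 16.15.

4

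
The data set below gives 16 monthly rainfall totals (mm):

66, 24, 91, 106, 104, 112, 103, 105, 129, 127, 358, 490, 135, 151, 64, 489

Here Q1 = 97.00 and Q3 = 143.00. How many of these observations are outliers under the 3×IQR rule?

3

IQR = 46.00; fences at 97.00 − 138.00 = -41.00 and 143.00 + 138.00 = 281.00.
Outside the cutoffs: 358, 489, 490.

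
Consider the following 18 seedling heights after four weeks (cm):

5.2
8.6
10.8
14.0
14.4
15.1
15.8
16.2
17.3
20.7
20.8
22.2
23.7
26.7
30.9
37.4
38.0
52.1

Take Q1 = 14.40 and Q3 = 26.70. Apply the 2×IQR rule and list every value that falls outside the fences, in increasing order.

52.1

IQR = Q3 − Q1 = 26.70 − 14.40 = 12.30.
Lower fence = Q1 − 2·IQR = 14.40 − 24.60 = -10.20.
Upper fence = Q3 + 2·IQR = 26.70 + 24.60 = 51.30.
52.1 > 51.30 → outlier.
All remaining values lie within [-10.20, 51.30].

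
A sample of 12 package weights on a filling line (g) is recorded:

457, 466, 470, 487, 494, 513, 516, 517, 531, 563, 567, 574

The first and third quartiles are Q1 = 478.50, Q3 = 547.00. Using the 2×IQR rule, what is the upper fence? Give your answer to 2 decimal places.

IQR = Q3 − Q1 = 547.00 − 478.50 = 68.50.
Lower fence = Q1 − 2·IQR = 478.50 − 137.00 = 341.50.
Upper fence = Q3 + 2·IQR = 547.00 + 137.00 = 684.00.

684.00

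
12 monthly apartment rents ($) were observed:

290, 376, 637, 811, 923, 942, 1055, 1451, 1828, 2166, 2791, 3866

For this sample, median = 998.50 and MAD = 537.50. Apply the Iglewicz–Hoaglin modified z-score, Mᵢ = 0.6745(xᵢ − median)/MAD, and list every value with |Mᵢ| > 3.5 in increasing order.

|Mᵢ| > 3.5 ⇔ |xᵢ − 998.50| > 3.5·537.50/0.6745 = 2789.10.
So outliers lie outside [-1790.60, 3787.60].
3866: M = 3.60 → outlier.

3866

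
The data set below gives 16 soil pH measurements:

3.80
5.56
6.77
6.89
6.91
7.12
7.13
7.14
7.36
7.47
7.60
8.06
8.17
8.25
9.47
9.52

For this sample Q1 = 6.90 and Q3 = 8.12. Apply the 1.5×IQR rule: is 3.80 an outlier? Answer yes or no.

yes

IQR = Q3 − Q1 = 8.12 − 6.90 = 1.22.
Lower fence = Q1 − 1.5·IQR = 6.90 − 1.83 = 5.07.
Upper fence = Q3 + 1.5·IQR = 8.12 + 1.83 = 9.95.
3.80 lies below the lower fence.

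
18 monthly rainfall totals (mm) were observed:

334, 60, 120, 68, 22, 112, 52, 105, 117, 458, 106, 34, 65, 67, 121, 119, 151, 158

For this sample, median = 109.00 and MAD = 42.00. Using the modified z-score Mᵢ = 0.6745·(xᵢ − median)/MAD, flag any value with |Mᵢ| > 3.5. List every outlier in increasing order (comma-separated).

|Mᵢ| > 3.5 ⇔ |xᵢ − 109.00| > 3.5·42.00/0.6745 = 217.94.
So outliers lie outside [-108.94, 326.94].
334: M = 3.61 → outlier.
458: M = 5.60 → outlier.

334, 458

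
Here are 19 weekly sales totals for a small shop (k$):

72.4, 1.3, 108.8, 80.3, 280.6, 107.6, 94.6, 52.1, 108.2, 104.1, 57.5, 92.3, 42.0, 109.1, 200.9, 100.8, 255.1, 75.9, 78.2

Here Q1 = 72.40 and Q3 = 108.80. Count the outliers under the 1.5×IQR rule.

IQR = 36.40; fences at 72.40 − 54.60 = 17.80 and 108.80 + 54.60 = 163.40.
Outside the cutoffs: 1.3, 200.9, 255.1, 280.6.

4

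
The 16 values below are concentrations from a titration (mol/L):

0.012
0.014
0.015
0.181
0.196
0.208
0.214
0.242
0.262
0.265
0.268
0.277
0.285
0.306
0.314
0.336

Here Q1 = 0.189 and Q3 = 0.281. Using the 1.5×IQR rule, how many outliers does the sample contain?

3

IQR = 0.092; fences at 0.189 − 0.138 = 0.051 and 0.281 + 0.138 = 0.419.
Outside the cutoffs: 0.012, 0.014, 0.015.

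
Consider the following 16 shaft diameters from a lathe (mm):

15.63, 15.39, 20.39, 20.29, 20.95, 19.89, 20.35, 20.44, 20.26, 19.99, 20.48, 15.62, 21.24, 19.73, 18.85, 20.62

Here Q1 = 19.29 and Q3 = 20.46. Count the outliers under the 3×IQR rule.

3

IQR = 1.17; fences at 19.29 − 3.51 = 15.78 and 20.46 + 3.51 = 23.97.
Outside the cutoffs: 15.39, 15.62, 15.63.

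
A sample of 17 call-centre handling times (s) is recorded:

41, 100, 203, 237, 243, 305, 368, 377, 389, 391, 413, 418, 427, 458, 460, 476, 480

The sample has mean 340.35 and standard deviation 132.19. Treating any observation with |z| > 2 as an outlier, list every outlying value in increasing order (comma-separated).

Cutoffs at x̄ ± 2s: 340.35 ± 2·132.19 = [75.97, 604.73].
41: z = -2.26, |z| > 2 → outlier.
Every other value lies within [75.97, 604.73].

41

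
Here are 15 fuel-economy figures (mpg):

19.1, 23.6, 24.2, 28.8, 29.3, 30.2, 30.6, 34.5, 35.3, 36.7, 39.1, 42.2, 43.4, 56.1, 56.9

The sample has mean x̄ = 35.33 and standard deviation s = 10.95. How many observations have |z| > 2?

0

Cutoffs: x̄ ± 2s = [13.43, 57.23].
Every value lies within the cutoffs.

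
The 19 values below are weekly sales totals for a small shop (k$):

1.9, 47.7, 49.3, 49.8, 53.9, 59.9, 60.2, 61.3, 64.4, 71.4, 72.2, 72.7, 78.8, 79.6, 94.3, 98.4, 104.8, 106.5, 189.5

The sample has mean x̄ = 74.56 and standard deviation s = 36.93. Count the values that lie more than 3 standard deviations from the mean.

Cutoffs: x̄ ± 3s = [-36.23, 185.35].
Outside the cutoffs: 189.5.

1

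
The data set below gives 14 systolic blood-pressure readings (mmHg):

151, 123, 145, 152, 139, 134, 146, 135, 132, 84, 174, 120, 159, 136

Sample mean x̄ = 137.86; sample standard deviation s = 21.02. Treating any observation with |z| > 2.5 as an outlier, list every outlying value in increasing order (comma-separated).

Cutoffs at x̄ ± 2.5s: 137.86 ± 2.5·21.02 = [85.31, 190.41].
84: z = -2.56, |z| > 2.5 → outlier.
Every other value lies within [85.31, 190.41].

84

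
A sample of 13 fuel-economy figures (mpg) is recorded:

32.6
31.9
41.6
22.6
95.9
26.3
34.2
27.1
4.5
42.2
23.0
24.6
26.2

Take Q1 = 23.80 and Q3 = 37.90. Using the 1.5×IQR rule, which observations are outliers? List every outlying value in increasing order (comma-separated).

IQR = Q3 − Q1 = 37.90 − 23.80 = 14.10.
Lower fence = Q1 − 1.5·IQR = 23.80 − 21.15 = 2.65.
Upper fence = Q3 + 1.5·IQR = 37.90 + 21.15 = 59.05.
95.9 > 59.05 → outlier.
All remaining values lie within [2.65, 59.05].

95.9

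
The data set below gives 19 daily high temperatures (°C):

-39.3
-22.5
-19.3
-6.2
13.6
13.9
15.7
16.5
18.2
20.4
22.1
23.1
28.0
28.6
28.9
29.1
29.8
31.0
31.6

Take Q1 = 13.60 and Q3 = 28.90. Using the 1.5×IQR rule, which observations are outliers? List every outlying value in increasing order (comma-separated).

-39.3, -22.5, -19.3

IQR = Q3 − Q1 = 28.90 − 13.60 = 15.30.
Lower fence = Q1 − 1.5·IQR = 13.60 − 22.95 = -9.35.
Upper fence = Q3 + 1.5·IQR = 28.90 + 22.95 = 51.85.
-39.3 < -9.35 → outlier.
-22.5 < -9.35 → outlier.
-19.3 < -9.35 → outlier.
All remaining values lie within [-9.35, 51.85].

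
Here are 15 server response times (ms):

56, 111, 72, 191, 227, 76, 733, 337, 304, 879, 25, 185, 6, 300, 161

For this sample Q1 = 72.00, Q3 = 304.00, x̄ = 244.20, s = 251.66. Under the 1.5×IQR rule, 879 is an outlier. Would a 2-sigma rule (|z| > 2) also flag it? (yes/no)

yes

z = (879 − 244.20) / 251.66 = 2.52.
|z| = 2.52 > 2.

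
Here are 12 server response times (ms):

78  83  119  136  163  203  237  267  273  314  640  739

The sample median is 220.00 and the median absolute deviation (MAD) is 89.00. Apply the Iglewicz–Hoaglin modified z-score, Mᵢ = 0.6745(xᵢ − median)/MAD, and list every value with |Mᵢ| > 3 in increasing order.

640, 739

|Mᵢ| > 3 ⇔ |xᵢ − 220.00| > 3·89.00/0.6745 = 395.85.
So outliers lie outside [-175.85, 615.85].
640: M = 3.18 → outlier.
739: M = 3.93 → outlier.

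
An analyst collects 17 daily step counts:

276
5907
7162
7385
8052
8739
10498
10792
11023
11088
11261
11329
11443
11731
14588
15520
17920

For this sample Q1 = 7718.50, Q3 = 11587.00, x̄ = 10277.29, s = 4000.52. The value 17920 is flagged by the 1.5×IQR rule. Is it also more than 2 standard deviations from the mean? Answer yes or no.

no

z = (17920 − 10277.29) / 4000.52 = 1.91.
|z| = 1.91 ≤ 2.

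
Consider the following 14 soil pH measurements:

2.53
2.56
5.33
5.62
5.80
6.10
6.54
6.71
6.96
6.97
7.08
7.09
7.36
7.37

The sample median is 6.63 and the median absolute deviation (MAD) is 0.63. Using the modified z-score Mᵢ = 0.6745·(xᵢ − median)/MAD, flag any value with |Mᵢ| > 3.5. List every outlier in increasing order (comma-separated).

|Mᵢ| > 3.5 ⇔ |xᵢ − 6.63| > 3.5·0.63/0.6745 = 3.27.
So outliers lie outside [3.36, 9.90].
2.53: M = -4.39 → outlier.
2.56: M = -4.36 → outlier.

2.53, 2.56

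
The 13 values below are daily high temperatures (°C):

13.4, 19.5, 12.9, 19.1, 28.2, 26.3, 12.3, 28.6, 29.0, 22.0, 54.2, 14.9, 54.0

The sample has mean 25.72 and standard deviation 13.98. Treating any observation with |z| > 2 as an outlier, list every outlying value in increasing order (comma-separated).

54.0, 54.2

Cutoffs at x̄ ± 2s: 25.72 ± 2·13.98 = [-2.24, 53.68].
54.0: z = 2.02, |z| > 2 → outlier.
54.2: z = 2.04, |z| > 2 → outlier.
Every other value lies within [-2.24, 53.68].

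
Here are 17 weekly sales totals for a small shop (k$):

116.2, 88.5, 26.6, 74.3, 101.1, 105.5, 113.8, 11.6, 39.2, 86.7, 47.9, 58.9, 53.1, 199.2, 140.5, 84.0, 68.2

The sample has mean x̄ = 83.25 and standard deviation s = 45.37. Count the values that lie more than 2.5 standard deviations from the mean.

1

Cutoffs: x̄ ± 2.5s = [-30.175, 196.675].
Outside the cutoffs: 199.2.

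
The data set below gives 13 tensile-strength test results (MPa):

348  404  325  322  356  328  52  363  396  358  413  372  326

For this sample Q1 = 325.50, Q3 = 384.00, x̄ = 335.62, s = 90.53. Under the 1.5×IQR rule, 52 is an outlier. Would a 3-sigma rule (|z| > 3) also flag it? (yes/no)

z = (52 − 335.62) / 90.53 = -3.13.
|z| = 3.13 > 3.

yes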